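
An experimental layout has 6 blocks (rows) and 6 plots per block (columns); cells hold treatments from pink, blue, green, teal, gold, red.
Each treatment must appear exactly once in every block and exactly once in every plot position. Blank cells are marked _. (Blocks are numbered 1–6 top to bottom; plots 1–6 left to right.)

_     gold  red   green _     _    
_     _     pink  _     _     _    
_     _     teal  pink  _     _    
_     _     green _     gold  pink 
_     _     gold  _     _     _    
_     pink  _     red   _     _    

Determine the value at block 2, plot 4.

gold

Block 6, plot 3: block 6 has {pink, red} and plot 3 has {pink, green, teal, gold, red}, leaving only blue.
Block 2, plot 4 is narrowed to {blue, teal, gold}.
If it were blue, then block 5, plot 4 would be left with no valid symbol.
If it were teal, then block 5, plot 4 would be left with no valid symbol.
So block 2, plot 4 must be gold.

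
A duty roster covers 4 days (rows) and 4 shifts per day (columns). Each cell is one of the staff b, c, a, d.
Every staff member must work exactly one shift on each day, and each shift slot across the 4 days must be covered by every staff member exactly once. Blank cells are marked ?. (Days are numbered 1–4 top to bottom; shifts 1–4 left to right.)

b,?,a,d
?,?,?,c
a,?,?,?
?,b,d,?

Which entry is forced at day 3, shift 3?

Day 1, shift 2: day 1 has {b, a, d} and shift 2 has {b}, leaving only c.
Day 2, shift 1: day 2 has {c} and shift 1 has {b, a}, leaving only d.
Day 2, shift 2: day 2 has {c, d} and shift 2 has {b, c}, leaving only a.
Day 2, shift 3: day 2 has {c, a, d} and shift 3 has {a, d}, leaving only b.
Day 3 already has {a} and shift 3 already has {b, a, d}, so day 3, shift 3 must be c.

c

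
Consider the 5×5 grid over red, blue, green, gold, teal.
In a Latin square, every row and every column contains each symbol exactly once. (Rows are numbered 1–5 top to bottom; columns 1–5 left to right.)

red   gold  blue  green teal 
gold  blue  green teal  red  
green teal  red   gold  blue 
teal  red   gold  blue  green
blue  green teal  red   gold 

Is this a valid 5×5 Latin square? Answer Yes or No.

Yes

Each row is a permutation of the 5 symbols, and so is each column.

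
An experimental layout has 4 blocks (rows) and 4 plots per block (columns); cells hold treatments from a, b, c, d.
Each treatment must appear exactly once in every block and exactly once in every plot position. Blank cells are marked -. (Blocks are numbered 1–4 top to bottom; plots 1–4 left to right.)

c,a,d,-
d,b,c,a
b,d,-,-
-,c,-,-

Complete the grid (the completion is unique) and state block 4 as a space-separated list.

Block 4, plot 1: block 4 has {c} and plot 1 has {b, c, d}, leaving only a.
Block 4, plot 3: block 4 has {a, c} and plot 3 has {c, d}, leaving only b.
Block 4, plot 4: block 4 has {a, b, c} and plot 4 has {a}, leaving only d.
So block 4 reads: a c b d.

a c b d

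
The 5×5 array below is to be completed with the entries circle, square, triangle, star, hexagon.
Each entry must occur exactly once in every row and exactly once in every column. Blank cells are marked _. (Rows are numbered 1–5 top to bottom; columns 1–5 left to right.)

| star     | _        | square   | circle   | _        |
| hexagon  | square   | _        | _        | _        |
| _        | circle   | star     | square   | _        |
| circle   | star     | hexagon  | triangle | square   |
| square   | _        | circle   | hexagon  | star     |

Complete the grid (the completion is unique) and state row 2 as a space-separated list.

hexagon square triangle star circle

Row 2, column 3: row 2 has {square, hexagon} and column 3 has {circle, square, star, hexagon}, leaving only triangle.
Row 2, column 4: row 2 has {square, triangle, hexagon} and column 4 has {circle, square, triangle, hexagon}, leaving only star.
Row 2, column 5: row 2 has {square, triangle, star, hexagon} and column 5 has {square, star}, leaving only circle.
So row 2 reads: hexagon square triangle star circle.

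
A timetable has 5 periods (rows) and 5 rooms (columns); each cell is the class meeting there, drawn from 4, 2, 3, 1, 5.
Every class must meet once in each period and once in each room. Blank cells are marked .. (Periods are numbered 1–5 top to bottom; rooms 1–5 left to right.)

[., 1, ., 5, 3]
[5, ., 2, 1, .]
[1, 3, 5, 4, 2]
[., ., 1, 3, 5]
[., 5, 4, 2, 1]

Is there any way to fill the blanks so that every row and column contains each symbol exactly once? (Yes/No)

No

Period 1, room 3: period 1 together with room 3 already contain {4, 2, 3, 1, 5} — every symbol — so nothing can go there. The grid has no valid completion.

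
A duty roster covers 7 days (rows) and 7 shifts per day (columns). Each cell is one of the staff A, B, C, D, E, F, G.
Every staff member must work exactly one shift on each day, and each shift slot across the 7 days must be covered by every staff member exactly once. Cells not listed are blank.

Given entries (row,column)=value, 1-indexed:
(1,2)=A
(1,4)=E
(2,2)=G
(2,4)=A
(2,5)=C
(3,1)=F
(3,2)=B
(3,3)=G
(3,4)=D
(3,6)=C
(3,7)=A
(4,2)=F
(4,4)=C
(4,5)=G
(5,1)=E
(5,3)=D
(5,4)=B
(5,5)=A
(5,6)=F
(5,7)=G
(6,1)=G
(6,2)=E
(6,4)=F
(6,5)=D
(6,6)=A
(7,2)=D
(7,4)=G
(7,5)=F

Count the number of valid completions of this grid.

10

Day 1, shift 1: eliminating its day and shift leaves {B, C, D}.
Day 1, shift 3: eliminating its day and shift leaves {B, C, F}.
Day 1, shift 5: eliminating its day and shift leaves {B}.
Day 1, shift 6: eliminating its day and shift leaves {B, D, G}.
Day 1, shift 7: eliminating its day and shift leaves {B, C, D, F}.
Day 2, shift 1: eliminating its day and shift leaves {B, D}.
Day 2, shift 3: eliminating its day and shift leaves {B, E, F}.
Day 2, shift 6: eliminating its day and shift leaves {B, D, E}.
Day 2, shift 7: eliminating its day and shift leaves {B, D, E, F}.
Day 3, shift 5: eliminating its day and shift leaves {E}.
Day 4, shift 1: eliminating its day and shift leaves {A, B, D}.
Day 4, shift 3: eliminating its day and shift leaves {A, B, E}.
Day 4, shift 6: eliminating its day and shift leaves {B, D, E}.
Day 4, shift 7: eliminating its day and shift leaves {B, D, E}.
Day 5, shift 2: eliminating its day and shift leaves {C}.
Day 6, shift 3: eliminating its day and shift leaves {B, C}.
Day 6, shift 7: eliminating its day and shift leaves {B, C}.
Day 7, shift 1: eliminating its day and shift leaves {A, B, C}.
Day 7, shift 3: eliminating its day and shift leaves {A, B, C, E}.
Day 7, shift 6: eliminating its day and shift leaves {B, E}.
Day 7, shift 7: eliminating its day and shift leaves {B, C, E}.
Enumerating the assignments across these blanks that avoid any day or shift repeat gives 10 completions.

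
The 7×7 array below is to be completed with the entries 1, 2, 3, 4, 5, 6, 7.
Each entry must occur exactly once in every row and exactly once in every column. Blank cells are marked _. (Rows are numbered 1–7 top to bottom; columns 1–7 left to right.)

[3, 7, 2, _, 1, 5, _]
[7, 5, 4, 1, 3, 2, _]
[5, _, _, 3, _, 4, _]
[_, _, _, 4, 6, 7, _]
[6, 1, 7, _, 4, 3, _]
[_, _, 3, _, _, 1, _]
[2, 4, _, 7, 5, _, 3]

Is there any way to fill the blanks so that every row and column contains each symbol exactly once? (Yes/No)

Yes

No row or column among the givens repeats a symbol, and propagating forced cells runs into no contradiction.
One valid completion exists (for instance, 3 7 2 6 1 5 4 / 7 5 4 1 3 2 6 / 5 2 6 3 7 4 1 / 1 3 5 4 6 7 2 / 6 1 7 2 4 3 5 / 4 6 3 5 2 1 7 / 2 4 1 7 5 6 3).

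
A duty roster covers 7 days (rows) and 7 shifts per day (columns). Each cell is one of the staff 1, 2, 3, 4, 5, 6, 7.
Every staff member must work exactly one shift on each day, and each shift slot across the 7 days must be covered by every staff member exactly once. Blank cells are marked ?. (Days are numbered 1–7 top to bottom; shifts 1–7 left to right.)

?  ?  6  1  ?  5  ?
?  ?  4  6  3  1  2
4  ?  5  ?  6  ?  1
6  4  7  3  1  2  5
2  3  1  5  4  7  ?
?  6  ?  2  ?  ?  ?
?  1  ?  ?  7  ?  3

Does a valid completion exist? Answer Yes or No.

Yes

No day or shift among the givens repeats a symbol, and propagating forced cells runs into no contradiction.
One valid completion exists (for instance, 3 7 6 1 2 5 4 / 7 5 4 6 3 1 2 / 4 2 5 7 6 3 1 / 6 4 7 3 1 2 5 / 2 3 1 5 4 7 6 / 1 6 3 2 5 4 7 / 5 1 2 4 7 6 3).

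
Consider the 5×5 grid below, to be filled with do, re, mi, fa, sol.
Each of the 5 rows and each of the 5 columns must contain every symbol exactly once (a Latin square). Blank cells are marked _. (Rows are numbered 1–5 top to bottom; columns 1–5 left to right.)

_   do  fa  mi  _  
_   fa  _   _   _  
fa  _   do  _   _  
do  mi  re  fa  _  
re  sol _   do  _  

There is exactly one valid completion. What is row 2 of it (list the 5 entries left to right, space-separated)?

Row 1, column 1: row 1 has {do, mi, fa} and column 1 has {do, re, fa}, leaving only sol.
Row 2, column 1: row 2 has {fa} and column 1 has {do, re, fa, sol}, leaving only mi.
Row 2, column 3: row 2 has {mi, fa} and column 3 has {do, re, fa}, leaving only sol.
Row 2, column 4: row 2 has {mi, fa, sol} and column 4 has {do, mi, fa}, leaving only re.
Row 2, column 5: row 2 has {re, mi, fa, sol} and column 5 has {}, leaving only do.
So row 2 reads: mi fa sol re do.

mi fa sol re do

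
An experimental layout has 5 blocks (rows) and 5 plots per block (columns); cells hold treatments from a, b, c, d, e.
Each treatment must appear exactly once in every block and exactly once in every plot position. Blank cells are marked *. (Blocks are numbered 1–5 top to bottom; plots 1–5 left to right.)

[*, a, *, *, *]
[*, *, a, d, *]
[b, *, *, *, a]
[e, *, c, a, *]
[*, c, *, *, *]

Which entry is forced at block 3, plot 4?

c

Block 2, plot 1: block 2 has {a, d} and plot 1 has {b, e}, leaving only c.
Block 1, plot 1: block 1 has {a} and plot 1 has {b, c, e}, leaving only d.
Block 5, plot 1: block 5 has {c} and plot 1 has {b, c, d, e}, leaving only a.
Block 3, plot 4 is narrowed to {c, e}.
If it were e, then block 3, plot 3 would be left with no valid symbol.
So block 3, plot 4 must be c.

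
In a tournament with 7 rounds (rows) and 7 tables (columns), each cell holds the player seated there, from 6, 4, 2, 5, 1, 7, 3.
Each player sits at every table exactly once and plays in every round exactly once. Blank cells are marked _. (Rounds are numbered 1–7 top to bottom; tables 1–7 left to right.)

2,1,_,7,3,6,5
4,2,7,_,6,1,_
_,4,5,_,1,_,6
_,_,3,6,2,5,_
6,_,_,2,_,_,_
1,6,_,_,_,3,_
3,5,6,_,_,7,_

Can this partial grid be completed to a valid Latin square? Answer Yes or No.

Round 1, table 3: round 1 has {6, 2, 5, 1, 7, 3} and table 3 has {6, 5, 7, 3}, so it must be 4.
Round 2, table 7: round 2 has {6, 4, 2, 1, 7} and table 7 has {6, 5}, so it must be 3.
Round 2, table 4: round 2 has {6, 4, 2, 1, 7, 3} and table 4 has {6, 2, 7}, so it must be 5.
Round 3, table 1: round 3 has {6, 4, 5, 1} and table 1 has {6, 4, 2, 1, 3}, so it must be 7.
Now round 4, table 1: round 4 together with table 1 already contain {6, 4, 2, 5, 1, 7, 3} — every symbol — so nothing can go there. The grid has no valid completion.

No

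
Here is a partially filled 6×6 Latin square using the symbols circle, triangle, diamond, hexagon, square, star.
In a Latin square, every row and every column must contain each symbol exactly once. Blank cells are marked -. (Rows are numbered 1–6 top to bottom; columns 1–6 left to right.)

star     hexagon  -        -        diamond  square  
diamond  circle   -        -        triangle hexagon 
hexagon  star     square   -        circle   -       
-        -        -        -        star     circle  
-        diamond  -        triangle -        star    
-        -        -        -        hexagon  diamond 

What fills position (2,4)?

Row 1, column 4: row 1 has {diamond, hexagon, square, star} and column 4 has {triangle}, leaving only circle.
Row 1, column 3: row 1 has {circle, diamond, hexagon, square, star} and column 3 has {square}, leaving only triangle.
Row 2, column 3: row 2 has {circle, triangle, diamond, hexagon} and column 3 has {triangle, square}, leaving only star.
Row 2 already has {circle, triangle, diamond, hexagon, star} and column 4 already has {circle, triangle}, so row 2, column 4 must be square.

square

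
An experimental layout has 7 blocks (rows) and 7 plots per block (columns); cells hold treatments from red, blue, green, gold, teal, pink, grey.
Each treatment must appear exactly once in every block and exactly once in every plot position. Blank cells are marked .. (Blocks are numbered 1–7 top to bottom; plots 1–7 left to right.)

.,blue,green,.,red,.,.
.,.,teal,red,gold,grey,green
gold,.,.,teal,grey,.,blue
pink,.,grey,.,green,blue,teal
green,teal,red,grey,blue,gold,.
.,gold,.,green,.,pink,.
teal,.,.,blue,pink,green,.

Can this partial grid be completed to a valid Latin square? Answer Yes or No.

No block or plot among the givens repeats a symbol, and propagating forced cells runs into no contradiction.
One valid completion exists (for instance, grey blue green pink red teal gold / blue pink teal red gold grey green / gold green pink teal grey red blue / pink red grey gold green blue teal / green teal red grey blue gold pink / red gold blue green teal pink grey / teal grey gold blue pink green red).

Yes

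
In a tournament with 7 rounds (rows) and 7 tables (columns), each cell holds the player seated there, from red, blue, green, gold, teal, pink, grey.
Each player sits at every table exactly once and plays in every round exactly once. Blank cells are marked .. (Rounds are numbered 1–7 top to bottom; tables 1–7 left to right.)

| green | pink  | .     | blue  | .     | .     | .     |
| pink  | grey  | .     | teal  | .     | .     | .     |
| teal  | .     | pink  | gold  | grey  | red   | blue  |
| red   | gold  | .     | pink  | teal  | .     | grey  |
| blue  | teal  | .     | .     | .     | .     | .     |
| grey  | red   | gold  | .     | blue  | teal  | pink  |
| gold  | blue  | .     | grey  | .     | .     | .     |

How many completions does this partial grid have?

Round 1, table 3: eliminating its round and table leaves {red, teal, grey}.
Round 1, table 5: eliminating its round and table leaves {red, gold}.
Round 1, table 6: eliminating its round and table leaves {gold, grey}.
Round 1, table 7: eliminating its round and table leaves {red, gold, teal}.
Round 2, table 3: eliminating its round and table leaves {red, blue, green}.
Round 2, table 5: eliminating its round and table leaves {red, green, gold}.
Round 2, table 6: eliminating its round and table leaves {blue, green, gold}.
Round 2, table 7: eliminating its round and table leaves {red, green, gold}.
Round 3, table 2: eliminating its round and table leaves {green}.
Round 4, table 3: eliminating its round and table leaves {blue, green}.
Round 4, table 6: eliminating its round and table leaves {blue, green}.
Round 5, table 3: eliminating its round and table leaves {red, green, grey}.
Round 5, table 4: eliminating its round and table leaves {red, green}.
Round 5, table 5: eliminating its round and table leaves {red, green, gold, pink}.
Round 5, table 6: eliminating its round and table leaves {green, gold, pink, grey}.
Round 5, table 7: eliminating its round and table leaves {red, green, gold}.
Round 6, table 4: eliminating its round and table leaves {green}.
Round 7, table 3: eliminating its round and table leaves {red, green, teal}.
Round 7, table 5: eliminating its round and table leaves {red, green, pink}.
Round 7, table 6: eliminating its round and table leaves {green, pink}.
Round 7, table 7: eliminating its round and table leaves {red, green, teal}.
Enumerating the assignments across these blanks that avoid any round or table repeat gives 14 completions.

14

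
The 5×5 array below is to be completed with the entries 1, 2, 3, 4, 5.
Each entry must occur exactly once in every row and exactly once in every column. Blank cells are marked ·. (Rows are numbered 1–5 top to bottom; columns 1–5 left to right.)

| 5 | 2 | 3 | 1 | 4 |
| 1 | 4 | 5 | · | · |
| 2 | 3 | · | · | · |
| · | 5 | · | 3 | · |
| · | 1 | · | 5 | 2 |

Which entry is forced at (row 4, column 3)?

Row 2, column 4: row 2 has {1, 4, 5} and column 4 has {1, 3, 5}, leaving only 2.
Row 2, column 5: row 2 has {1, 2, 4, 5} and column 5 has {2, 4}, leaving only 3.
Row 3, column 4: row 3 has {2, 3} and column 4 has {1, 2, 3, 5}, leaving only 4.
Row 3, column 3: row 3 has {2, 3, 4} and column 3 has {3, 5}, leaving only 1.
Row 3, column 5: row 3 has {1, 2, 3, 4} and column 5 has {2, 3, 4}, leaving only 5.
Row 4, column 1: row 4 has {3, 5} and column 1 has {1, 2, 5}, leaving only 4.
Row 4 already has {3, 4, 5} and column 3 already has {1, 3, 5}, so row 4, column 3 must be 2.

2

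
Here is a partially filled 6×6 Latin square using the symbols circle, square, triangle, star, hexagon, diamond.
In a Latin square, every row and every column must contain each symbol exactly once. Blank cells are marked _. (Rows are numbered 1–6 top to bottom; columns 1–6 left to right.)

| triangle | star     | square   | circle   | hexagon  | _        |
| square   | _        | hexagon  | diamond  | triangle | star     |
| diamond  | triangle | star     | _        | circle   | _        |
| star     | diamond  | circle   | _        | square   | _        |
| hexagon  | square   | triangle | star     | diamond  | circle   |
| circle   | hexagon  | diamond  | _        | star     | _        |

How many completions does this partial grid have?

Row 1, column 6: eliminating its row and column leaves {diamond}.
Row 2, column 2: eliminating its row and column leaves {circle}.
Row 3, column 4: eliminating its row and column leaves {square, hexagon}.
Row 3, column 6: eliminating its row and column leaves {square, hexagon}.
Row 4, column 4: eliminating its row and column leaves {triangle, hexagon}.
Row 4, column 6: eliminating its row and column leaves {triangle, hexagon}.
Row 6, column 4: eliminating its row and column leaves {square, triangle}.
Row 6, column 6: eliminating its row and column leaves {square, triangle}.
Enumerating the assignments across these blanks that avoid any row or column repeat gives 2 completions.

2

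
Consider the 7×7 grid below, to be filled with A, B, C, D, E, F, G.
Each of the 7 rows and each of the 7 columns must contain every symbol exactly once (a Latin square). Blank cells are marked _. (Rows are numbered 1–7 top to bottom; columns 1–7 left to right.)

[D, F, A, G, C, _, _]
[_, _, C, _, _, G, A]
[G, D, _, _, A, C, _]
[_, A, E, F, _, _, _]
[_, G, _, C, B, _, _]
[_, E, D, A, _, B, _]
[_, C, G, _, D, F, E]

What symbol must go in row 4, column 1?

Row 1, column 6: row 1 has {A, C, D, F, G} and column 6 has {B, C, F, G}, leaving only E.
Row 1, column 7: row 1 has {A, C, D, E, F, G} and column 7 has {A, E}, leaving only B.
Row 2, column 2: row 2 has {A, C, G} and column 2 has {A, C, D, E, F, G}, leaving only B.
Row 3, column 7: row 3 has {A, C, D, G} and column 7 has {A, B, E}, leaving only F.
Row 3, column 3: row 3 has {A, C, D, F, G} and column 3 has {A, C, D, E, G}, leaving only B.
Row 3, column 4: row 3 has {A, B, C, D, F, G} and column 4 has {A, C, F, G}, leaving only E.
Row 2, column 4: row 2 has {A, B, C, G} and column 4 has {A, C, E, F, G}, leaving only D.
Row 4, column 5: row 4 has {A, E, F} and column 5 has {A, B, C, D}, leaving only G.
Row 4, column 6: row 4 has {A, E, F, G} and column 6 has {B, C, E, F, G}, leaving only D.
Row 4, column 7: row 4 has {A, D, E, F, G} and column 7 has {A, B, E, F}, leaving only C.
Row 4 already has {A, C, D, E, F, G} and column 1 already has {D, G}, so row 4, column 1 must be B.

B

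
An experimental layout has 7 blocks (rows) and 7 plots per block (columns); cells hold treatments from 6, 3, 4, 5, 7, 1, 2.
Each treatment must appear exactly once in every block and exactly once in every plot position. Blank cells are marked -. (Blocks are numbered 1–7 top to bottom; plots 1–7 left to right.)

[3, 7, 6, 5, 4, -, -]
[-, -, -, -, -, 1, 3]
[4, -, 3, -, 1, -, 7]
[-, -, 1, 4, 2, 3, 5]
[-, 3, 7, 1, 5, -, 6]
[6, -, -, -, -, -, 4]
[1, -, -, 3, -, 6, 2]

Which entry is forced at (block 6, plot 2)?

Block 1, plot 6: block 1 has {6, 3, 4, 5, 7} and plot 6 has {6, 3, 1}, leaving only 2.
Block 1, plot 7: block 1 has {6, 3, 4, 5, 7, 2} and plot 7 has {6, 3, 4, 5, 7, 2}, leaving only 1.
Block 3, plot 6: block 3 has {3, 4, 7, 1} and plot 6 has {6, 3, 1, 2}, leaving only 5.
Block 4, plot 1: block 4 has {3, 4, 5, 1, 2} and plot 1 has {6, 3, 4, 1}, leaving only 7.
Block 4, plot 2: block 4 has {3, 4, 5, 7, 1, 2} and plot 2 has {3, 7}, leaving only 6.
Block 3, plot 2: block 3 has {3, 4, 5, 7, 1} and plot 2 has {6, 3, 7}, leaving only 2.
Block 3, plot 4: block 3 has {3, 4, 5, 7, 1, 2} and plot 4 has {3, 4, 5, 1}, leaving only 6.
Block 5, plot 1: block 5 has {6, 3, 5, 7, 1} and plot 1 has {6, 3, 4, 7, 1}, leaving only 2.
Block 2, plot 1: block 2 has {3, 1} and plot 1 has {6, 3, 4, 7, 1, 2}, leaving only 5.
Block 2, plot 2: block 2 has {3, 5, 1} and plot 2 has {6, 3, 7, 2}, leaving only 4.
Block 2, plot 3: block 2 has {3, 4, 5, 1} and plot 3 has {6, 3, 7, 1}, leaving only 2.
Block 2, plot 4: block 2 has {3, 4, 5, 1, 2} and plot 4 has {6, 3, 4, 5, 1}, leaving only 7.
Block 2, plot 5: block 2 has {3, 4, 5, 7, 1, 2} and plot 5 has {4, 5, 1, 2}, leaving only 6.
Block 5, plot 6: block 5 has {6, 3, 5, 7, 1, 2} and plot 6 has {6, 3, 5, 1, 2}, leaving only 4.
Block 6, plot 3: block 6 has {6, 4} and plot 3 has {6, 3, 7, 1, 2}, leaving only 5.
Block 6 already has {6, 4, 5} and plot 2 already has {6, 3, 4, 7, 2}, so block 6, plot 2 must be 1.

1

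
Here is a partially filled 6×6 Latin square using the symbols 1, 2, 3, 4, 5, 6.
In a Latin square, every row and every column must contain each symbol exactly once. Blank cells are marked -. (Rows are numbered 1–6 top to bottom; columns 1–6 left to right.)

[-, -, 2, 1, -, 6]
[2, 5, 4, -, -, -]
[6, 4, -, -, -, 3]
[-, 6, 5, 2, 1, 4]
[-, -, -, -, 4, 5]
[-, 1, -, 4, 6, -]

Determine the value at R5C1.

Row 1, column 2: row 1 has {1, 2, 6} and column 2 has {1, 4, 5, 6}, leaving only 3.
Row 1, column 5: row 1 has {1, 2, 3, 6} and column 5 has {1, 4, 6}, leaving only 5.
Row 1, column 1: row 1 has {1, 2, 3, 5, 6} and column 1 has {2, 6}, leaving only 4.
Row 2, column 5: row 2 has {2, 4, 5} and column 5 has {1, 4, 5, 6}, leaving only 3.
Row 2, column 4: row 2 has {2, 3, 4, 5} and column 4 has {1, 2, 4}, leaving only 6.
Row 2, column 6: row 2 has {2, 3, 4, 5, 6} and column 6 has {3, 4, 5, 6}, leaving only 1.
Row 3, column 3: row 3 has {3, 4, 6} and column 3 has {2, 4, 5}, leaving only 1.
Row 3, column 4: row 3 has {1, 3, 4, 6} and column 4 has {1, 2, 4, 6}, leaving only 5.
Row 3, column 5: row 3 has {1, 3, 4, 5, 6} and column 5 has {1, 3, 4, 5, 6}, leaving only 2.
Row 4, column 1: row 4 has {1, 2, 4, 5, 6} and column 1 has {2, 4, 6}, leaving only 3.
Row 5 already has {4, 5} and column 1 already has {2, 3, 4, 6}, so row 5, column 1 must be 1.

1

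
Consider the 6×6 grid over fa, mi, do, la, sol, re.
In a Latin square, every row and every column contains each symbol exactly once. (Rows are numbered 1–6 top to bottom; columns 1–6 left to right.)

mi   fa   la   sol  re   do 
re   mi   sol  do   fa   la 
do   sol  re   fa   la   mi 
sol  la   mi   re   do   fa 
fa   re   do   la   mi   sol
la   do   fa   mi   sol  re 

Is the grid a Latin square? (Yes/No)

Each row is a permutation of the 6 symbols, and so is each column.

Yes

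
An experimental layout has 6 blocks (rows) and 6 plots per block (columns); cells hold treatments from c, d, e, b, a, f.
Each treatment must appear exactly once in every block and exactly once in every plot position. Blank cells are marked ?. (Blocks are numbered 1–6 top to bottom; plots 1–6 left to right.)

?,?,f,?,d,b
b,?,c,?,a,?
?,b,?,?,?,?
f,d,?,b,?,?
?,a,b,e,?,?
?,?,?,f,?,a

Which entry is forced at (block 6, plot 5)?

b

Block 2, plot 4: block 2 has {c, b, a} and plot 4 has {e, b, f}, leaving only d.
Block 6, plot 5 is narrowed to {c, e, b}.
If it were c, then block 5, plot 5 would be left with no valid symbol.
If it were e, then block 5, plot 5 would be left with no valid symbol.
So block 6, plot 5 must be b.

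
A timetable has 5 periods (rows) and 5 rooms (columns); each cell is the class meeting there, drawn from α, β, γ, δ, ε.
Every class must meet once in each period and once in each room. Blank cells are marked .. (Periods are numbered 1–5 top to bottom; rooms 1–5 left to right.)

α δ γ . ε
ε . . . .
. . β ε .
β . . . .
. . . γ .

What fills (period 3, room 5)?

Period 1, room 4: period 1 has {α, γ, δ, ε} and room 4 has {γ, ε}, leaving only β.
Period 5, room 1: period 5 has {γ} and room 1 has {α, β, ε}, leaving only δ.
Period 3, room 1: period 3 has {β, ε} and room 1 has {α, β, δ, ε}, leaving only γ.
Period 3, room 2: period 3 has {β, γ, ε} and room 2 has {δ}, leaving only α.
Period 3 already has {α, β, γ, ε} and room 5 already has {ε}, so period 3, room 5 must be δ.

δ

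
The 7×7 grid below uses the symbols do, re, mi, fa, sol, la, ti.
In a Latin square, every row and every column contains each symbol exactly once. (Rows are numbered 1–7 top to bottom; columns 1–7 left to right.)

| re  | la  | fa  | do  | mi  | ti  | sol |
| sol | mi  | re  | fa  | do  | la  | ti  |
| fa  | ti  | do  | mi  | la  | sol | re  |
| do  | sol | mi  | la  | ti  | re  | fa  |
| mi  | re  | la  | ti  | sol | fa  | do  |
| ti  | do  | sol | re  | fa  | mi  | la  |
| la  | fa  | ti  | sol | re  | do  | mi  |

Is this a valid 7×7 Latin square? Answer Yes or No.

Yes

Each row is a permutation of the 7 symbols, and so is each column.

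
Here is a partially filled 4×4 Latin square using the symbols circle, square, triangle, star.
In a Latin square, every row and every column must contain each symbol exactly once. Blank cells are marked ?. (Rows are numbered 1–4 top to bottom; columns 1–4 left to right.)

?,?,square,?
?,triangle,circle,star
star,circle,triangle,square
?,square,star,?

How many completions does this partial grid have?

2

Row 1, column 1: eliminating its row and column leaves {circle, triangle}.
Row 1, column 2: eliminating its row and column leaves {star}.
Row 1, column 4: eliminating its row and column leaves {circle, triangle}.
Row 2, column 1: eliminating its row and column leaves {square}.
Row 4, column 1: eliminating its row and column leaves {circle, triangle}.
Row 4, column 4: eliminating its row and column leaves {circle, triangle}.
Enumerating the assignments across these blanks that avoid any row or column repeat gives 2 completions.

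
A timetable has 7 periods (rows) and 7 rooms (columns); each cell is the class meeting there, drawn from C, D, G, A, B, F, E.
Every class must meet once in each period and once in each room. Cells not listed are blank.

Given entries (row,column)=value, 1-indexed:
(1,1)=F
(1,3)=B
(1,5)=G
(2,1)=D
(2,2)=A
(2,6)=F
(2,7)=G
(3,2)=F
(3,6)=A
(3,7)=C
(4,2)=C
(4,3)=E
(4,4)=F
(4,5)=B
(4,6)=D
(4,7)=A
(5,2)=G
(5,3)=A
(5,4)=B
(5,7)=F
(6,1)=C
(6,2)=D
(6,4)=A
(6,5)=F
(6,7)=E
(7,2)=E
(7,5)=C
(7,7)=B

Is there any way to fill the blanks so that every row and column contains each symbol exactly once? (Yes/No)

No

Period 1, room 2: period 1 together with room 2 already contain {C, D, G, A, B, F, E} — every symbol — so nothing can go there. The grid has no valid completion.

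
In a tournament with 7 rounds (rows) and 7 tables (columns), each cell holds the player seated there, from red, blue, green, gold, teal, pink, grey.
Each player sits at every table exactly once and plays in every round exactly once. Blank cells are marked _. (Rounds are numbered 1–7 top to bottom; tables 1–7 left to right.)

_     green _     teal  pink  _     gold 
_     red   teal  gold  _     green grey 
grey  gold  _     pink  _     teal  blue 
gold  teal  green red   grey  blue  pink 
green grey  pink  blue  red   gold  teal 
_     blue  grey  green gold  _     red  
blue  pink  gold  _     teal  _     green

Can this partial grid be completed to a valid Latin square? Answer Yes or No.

Yes

No round or table among the givens repeats a symbol, and propagating forced cells runs into no contradiction.
One valid completion exists (for instance, red green blue teal pink grey gold / pink red teal gold blue green grey / grey gold red pink green teal blue / gold teal green red grey blue pink / green grey pink blue red gold teal / teal blue grey green gold pink red / blue pink gold grey teal red green).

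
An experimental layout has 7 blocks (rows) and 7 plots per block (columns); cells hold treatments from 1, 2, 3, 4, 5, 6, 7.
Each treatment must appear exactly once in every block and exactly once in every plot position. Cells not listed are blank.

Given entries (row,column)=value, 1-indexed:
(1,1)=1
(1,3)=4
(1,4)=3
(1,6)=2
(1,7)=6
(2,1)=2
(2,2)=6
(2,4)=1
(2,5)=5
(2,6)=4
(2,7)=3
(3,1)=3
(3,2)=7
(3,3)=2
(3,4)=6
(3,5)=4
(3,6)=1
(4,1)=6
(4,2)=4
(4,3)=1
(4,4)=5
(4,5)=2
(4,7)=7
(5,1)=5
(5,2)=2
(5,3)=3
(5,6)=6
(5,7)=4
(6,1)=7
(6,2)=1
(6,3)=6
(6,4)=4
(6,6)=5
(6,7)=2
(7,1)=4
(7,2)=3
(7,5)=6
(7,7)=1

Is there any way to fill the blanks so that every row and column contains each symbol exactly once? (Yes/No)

No block or plot among the givens repeats a symbol, and propagating forced cells runs into no contradiction.
One valid completion exists (for instance, 1 5 4 3 7 2 6 / 2 6 7 1 5 4 3 / 3 7 2 6 4 1 5 / 6 4 1 5 2 3 7 / 5 2 3 7 1 6 4 / 7 1 6 4 3 5 2 / 4 3 5 2 6 7 1).

Yes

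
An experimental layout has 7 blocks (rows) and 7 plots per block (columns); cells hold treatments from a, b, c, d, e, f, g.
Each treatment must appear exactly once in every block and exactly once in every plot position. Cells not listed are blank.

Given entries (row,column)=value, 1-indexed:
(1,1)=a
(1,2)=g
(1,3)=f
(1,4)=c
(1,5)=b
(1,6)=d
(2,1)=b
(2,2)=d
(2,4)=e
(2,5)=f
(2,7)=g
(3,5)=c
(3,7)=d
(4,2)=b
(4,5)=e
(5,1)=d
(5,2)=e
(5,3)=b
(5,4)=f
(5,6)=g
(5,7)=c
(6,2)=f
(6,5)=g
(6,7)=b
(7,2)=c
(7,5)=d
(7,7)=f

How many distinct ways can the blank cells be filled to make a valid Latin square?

7

Block 1, plot 7: eliminating its block and plot leaves {e}.
Block 2, plot 3: eliminating its block and plot leaves {a, c}.
Block 2, plot 6: eliminating its block and plot leaves {a, c}.
Block 3, plot 1: eliminating its block and plot leaves {e, f, g}.
Block 3, plot 2: eliminating its block and plot leaves {a}.
Block 3, plot 3: eliminating its block and plot leaves {a, e, g}.
Block 3, plot 4: eliminating its block and plot leaves {a, b, g}.
Block 3, plot 6: eliminating its block and plot leaves {a, b, e, f}.
Block 4, plot 1: eliminating its block and plot leaves {c, f, g}.
Block 4, plot 3: eliminating its block and plot leaves {a, c, d, g}.
Block 4, plot 4: eliminating its block and plot leaves {a, d, g}.
Block 4, plot 6: eliminating its block and plot leaves {a, c, f}.
Block 4, plot 7: eliminating its block and plot leaves {a}.
Block 5, plot 5: eliminating its block and plot leaves {a}.
Block 6, plot 1: eliminating its block and plot leaves {c, e}.
Block 6, plot 3: eliminating its block and plot leaves {a, c, d, e}.
Block 6, plot 4: eliminating its block and plot leaves {a, d}.
Block 6, plot 6: eliminating its block and plot leaves {a, c, e}.
Block 7, plot 1: eliminating its block and plot leaves {e, g}.
Block 7, plot 3: eliminating its block and plot leaves {a, e, g}.
Block 7, plot 4: eliminating its block and plot leaves {a, b, g}.
Block 7, plot 6: eliminating its block and plot leaves {a, b, e}.
Enumerating the assignments across these blanks that avoid any block or plot repeat gives 7 completions.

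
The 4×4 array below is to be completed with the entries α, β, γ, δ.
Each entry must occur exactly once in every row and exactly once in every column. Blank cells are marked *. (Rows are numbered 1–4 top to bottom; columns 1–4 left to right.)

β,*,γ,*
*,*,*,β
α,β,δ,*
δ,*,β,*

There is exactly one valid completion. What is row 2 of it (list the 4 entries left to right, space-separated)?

Row 2, column 1: row 2 has {β} and column 1 has {α, β, δ}, leaving only γ.
Row 2, column 3: row 2 has {β, γ} and column 3 has {β, γ, δ}, leaving only α.
Row 2, column 2: row 2 has {α, β, γ} and column 2 has {β}, leaving only δ.
So row 2 reads: γ δ α β.

γ δ α β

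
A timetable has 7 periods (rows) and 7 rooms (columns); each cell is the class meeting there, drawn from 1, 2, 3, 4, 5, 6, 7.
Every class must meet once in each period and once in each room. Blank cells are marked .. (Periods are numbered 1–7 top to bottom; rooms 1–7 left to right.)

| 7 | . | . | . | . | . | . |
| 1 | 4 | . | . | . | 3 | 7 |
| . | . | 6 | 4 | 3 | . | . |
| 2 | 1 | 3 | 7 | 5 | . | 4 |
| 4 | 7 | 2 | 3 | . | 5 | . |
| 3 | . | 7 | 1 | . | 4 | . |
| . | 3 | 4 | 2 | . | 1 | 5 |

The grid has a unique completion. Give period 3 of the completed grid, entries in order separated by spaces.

Period 3, room 1: period 3 has {3, 4, 6} and room 1 has {1, 2, 3, 4, 7}, leaving only 5.
Period 3, room 2: period 3 has {3, 4, 5, 6} and room 2 has {1, 3, 4, 7}, leaving only 2.
Period 3, room 6: period 3 has {2, 3, 4, 5, 6} and room 6 has {1, 3, 4, 5}, leaving only 7.
Period 3, room 7: period 3 has {2, 3, 4, 5, 6, 7} and room 7 has {4, 5, 7}, leaving only 1.
So period 3 reads: 5 2 6 4 3 7 1.

5 2 6 4 3 7 1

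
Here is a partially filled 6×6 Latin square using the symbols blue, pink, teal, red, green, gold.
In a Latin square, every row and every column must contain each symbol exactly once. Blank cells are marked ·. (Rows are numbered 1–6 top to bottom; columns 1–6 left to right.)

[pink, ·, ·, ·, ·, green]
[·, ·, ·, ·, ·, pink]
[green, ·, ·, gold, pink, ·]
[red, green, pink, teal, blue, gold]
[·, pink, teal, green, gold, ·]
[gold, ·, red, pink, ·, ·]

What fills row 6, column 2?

Row 3, column 3: row 3 has {pink, green, gold} and column 3 has {pink, teal, red}, leaving only blue.
Row 1, column 3: row 1 has {pink, green} and column 3 has {blue, pink, teal, red}, leaving only gold.
Row 2, column 3: row 2 has {pink} and column 3 has {blue, pink, teal, red, gold}, leaving only green.
Row 5, column 1: row 5 has {pink, teal, green, gold} and column 1 has {pink, red, green, gold}, leaving only blue.
Row 2, column 1: row 2 has {pink, green} and column 1 has {blue, pink, red, green, gold}, leaving only teal.
Row 2, column 5: row 2 has {pink, teal, green} and column 5 has {blue, pink, gold}, leaving only red.
Row 1, column 5: row 1 has {pink, green, gold} and column 5 has {blue, pink, red, gold}, leaving only teal.
Row 2, column 4: row 2 has {pink, teal, red, green} and column 4 has {pink, teal, green, gold}, leaving only blue.
Row 1, column 4: row 1 has {pink, teal, green, gold} and column 4 has {blue, pink, teal, green, gold}, leaving only red.
Row 1, column 2: row 1 has {pink, teal, red, green, gold} and column 2 has {pink, green}, leaving only blue.
Row 6 already has {pink, red, gold} and column 2 already has {blue, pink, green}, so row 6, column 2 must be teal.

teal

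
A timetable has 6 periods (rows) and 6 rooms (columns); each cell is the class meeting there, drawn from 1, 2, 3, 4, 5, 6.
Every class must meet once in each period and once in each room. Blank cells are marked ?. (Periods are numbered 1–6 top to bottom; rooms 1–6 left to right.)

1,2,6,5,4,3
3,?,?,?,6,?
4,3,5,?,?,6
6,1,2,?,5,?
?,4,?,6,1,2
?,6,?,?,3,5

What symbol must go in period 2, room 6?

Period 2, room 2: period 2 has {3, 6} and room 2 has {1, 2, 3, 4, 6}, leaving only 5.
Period 3, room 5: period 3 has {3, 4, 5, 6} and room 5 has {1, 3, 4, 5, 6}, leaving only 2.
Period 3, room 4: period 3 has {2, 3, 4, 5, 6} and room 4 has {5, 6}, leaving only 1.
Period 4, room 6: period 4 has {1, 2, 5, 6} and room 6 has {2, 3, 5, 6}, leaving only 4.
Period 2 already has {3, 5, 6} and room 6 already has {2, 3, 4, 5, 6}, so period 2, room 6 must be 1.

1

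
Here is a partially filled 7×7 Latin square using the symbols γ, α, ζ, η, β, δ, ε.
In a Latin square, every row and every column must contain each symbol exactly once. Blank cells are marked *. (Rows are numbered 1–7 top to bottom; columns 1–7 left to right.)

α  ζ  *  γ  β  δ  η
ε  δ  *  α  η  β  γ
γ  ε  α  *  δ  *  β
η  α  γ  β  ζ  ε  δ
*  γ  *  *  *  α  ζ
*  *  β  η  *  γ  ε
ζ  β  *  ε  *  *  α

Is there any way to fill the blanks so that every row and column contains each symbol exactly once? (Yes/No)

Row 6, column 2: row 6 together with column 2 already contain {γ, α, ζ, η, β, δ, ε} — every symbol — so nothing can go there. The grid has no valid completion.

No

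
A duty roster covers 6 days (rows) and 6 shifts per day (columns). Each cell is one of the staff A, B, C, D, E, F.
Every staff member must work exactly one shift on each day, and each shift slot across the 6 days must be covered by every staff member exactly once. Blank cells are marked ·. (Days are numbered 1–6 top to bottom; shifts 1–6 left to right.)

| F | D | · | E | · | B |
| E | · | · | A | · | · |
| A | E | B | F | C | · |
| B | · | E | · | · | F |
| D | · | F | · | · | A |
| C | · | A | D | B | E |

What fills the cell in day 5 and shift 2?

C

Day 1, shift 3: day 1 has {B, D, E, F} and shift 3 has {A, B, E, F}, leaving only C.
Day 1, shift 5: day 1 has {B, C, D, E, F} and shift 5 has {B, C}, leaving only A.
Day 2, shift 3: day 2 has {A, E} and shift 3 has {A, B, C, E, F}, leaving only D.
Day 2, shift 5: day 2 has {A, D, E} and shift 5 has {A, B, C}, leaving only F.
Day 2, shift 6: day 2 has {A, D, E, F} and shift 6 has {A, B, E, F}, leaving only C.
Day 2, shift 2: day 2 has {A, C, D, E, F} and shift 2 has {D, E}, leaving only B.
Day 5 already has {A, D, F} and shift 2 already has {B, D, E}, so day 5, shift 2 must be C.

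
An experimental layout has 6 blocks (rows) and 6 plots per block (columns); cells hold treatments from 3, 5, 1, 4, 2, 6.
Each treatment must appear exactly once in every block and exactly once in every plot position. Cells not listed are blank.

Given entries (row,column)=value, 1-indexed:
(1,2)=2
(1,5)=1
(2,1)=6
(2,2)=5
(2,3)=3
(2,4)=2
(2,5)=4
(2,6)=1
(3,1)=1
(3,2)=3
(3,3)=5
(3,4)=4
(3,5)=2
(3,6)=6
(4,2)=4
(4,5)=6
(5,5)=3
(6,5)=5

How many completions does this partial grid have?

Block 1, plot 1: eliminating its block and plot leaves {3, 5, 4}.
Block 1, plot 3: eliminating its block and plot leaves {4, 6}.
Block 1, plot 4: eliminating its block and plot leaves {3, 5, 6}.
Block 1, plot 6: eliminating its block and plot leaves {3, 5, 4}.
Block 4, plot 1: eliminating its block and plot leaves {3, 5, 2}.
Block 4, plot 3: eliminating its block and plot leaves {1, 2}.
Block 4, plot 4: eliminating its block and plot leaves {3, 5, 1}.
Block 4, plot 6: eliminating its block and plot leaves {3, 5, 2}.
Block 5, plot 1: eliminating its block and plot leaves {5, 4, 2}.
Block 5, plot 2: eliminating its block and plot leaves {1, 6}.
Block 5, plot 3: eliminating its block and plot leaves {1, 4, 2, 6}.
Block 5, plot 4: eliminating its block and plot leaves {5, 1, 6}.
Block 5, plot 6: eliminating its block and plot leaves {5, 4, 2}.
Block 6, plot 1: eliminating its block and plot leaves {3, 4, 2}.
Block 6, plot 2: eliminating its block and plot leaves {1, 6}.
Block 6, plot 3: eliminating its block and plot leaves {1, 4, 2, 6}.
Block 6, plot 4: eliminating its block and plot leaves {3, 1, 6}.
Block 6, plot 6: eliminating its block and plot leaves {3, 4, 2}.
Enumerating the assignments across these blanks that avoid any block or plot repeat gives 40 completions.

40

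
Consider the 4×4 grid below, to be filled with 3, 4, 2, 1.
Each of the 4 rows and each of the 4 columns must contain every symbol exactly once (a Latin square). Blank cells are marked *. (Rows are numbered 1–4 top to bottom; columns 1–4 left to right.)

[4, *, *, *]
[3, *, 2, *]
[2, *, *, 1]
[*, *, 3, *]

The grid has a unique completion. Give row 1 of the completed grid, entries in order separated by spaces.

4 2 1 3

Row 1, column 3: row 1 has {4} and column 3 has {3, 2}, leaving only 1.
Row 2, column 4: row 2 has {3, 2} and column 4 has {1}, leaving only 4.
Row 2, column 2: row 2 has {3, 4, 2} and column 2 has {}, leaving only 1.
Row 3, column 3: row 3 has {2, 1} and column 3 has {3, 2, 1}, leaving only 4.
Row 3, column 2: row 3 has {4, 2, 1} and column 2 has {1}, leaving only 3.
Row 1, column 2: row 1 has {4, 1} and column 2 has {3, 1}, leaving only 2.
Row 1, column 4: row 1 has {4, 2, 1} and column 4 has {4, 1}, leaving only 3.
So row 1 reads: 4 2 1 3.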